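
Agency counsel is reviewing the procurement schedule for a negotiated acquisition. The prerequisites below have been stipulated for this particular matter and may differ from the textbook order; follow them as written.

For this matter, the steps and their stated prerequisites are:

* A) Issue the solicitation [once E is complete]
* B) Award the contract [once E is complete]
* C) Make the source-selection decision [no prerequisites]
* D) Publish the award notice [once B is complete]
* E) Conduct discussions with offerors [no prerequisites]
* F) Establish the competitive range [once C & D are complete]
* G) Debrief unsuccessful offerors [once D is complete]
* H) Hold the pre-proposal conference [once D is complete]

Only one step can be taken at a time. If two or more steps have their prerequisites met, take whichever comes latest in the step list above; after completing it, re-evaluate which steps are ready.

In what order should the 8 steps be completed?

E, C, B, D, H, G, F, A

Nothing is required for E and C. E is listed later → E first.
B and A now also ready, so the ready set is {C, B, A}; C is listed later → C.
Ready: B and A. B is listed later → B.
D now also ready, so the ready set is {D, A}; D is listed later → D.
H, G and F now also ready, so the ready set is {H, G, F, A}; H is listed later → H.
G, F and A are all available; G is listed later → G.
Ready: F and A. F is listed later → F.
That leaves A as the only ready step → A.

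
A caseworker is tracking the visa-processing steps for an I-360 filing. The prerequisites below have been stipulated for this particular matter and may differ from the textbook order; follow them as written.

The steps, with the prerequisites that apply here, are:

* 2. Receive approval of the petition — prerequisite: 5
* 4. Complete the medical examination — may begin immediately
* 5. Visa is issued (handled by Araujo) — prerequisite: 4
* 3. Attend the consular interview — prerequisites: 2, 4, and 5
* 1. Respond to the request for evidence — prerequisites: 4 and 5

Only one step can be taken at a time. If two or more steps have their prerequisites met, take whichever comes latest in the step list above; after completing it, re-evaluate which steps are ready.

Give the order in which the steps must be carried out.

4, 5, 1, 2, 3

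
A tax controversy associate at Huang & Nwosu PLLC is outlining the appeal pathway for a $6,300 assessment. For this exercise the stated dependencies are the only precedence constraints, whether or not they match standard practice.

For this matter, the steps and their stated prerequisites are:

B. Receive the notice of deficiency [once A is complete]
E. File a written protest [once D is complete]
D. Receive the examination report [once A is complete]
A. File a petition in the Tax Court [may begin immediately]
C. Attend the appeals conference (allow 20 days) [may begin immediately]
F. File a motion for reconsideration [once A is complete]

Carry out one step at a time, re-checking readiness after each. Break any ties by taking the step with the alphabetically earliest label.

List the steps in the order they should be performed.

A → B → C → D → E → F

A and C have no prerequisites; A has the earlier label, so A is first.
B, D and F now also ready, so the ready set is {B, C, D, F}; B has the earlier label → B.
C, D and F are all available; C has the earlier label → C.
Ready: D and F. D has the earlier label → D.
Ready: E and F. E has the earlier label → E.
That leaves F as the only ready step → F.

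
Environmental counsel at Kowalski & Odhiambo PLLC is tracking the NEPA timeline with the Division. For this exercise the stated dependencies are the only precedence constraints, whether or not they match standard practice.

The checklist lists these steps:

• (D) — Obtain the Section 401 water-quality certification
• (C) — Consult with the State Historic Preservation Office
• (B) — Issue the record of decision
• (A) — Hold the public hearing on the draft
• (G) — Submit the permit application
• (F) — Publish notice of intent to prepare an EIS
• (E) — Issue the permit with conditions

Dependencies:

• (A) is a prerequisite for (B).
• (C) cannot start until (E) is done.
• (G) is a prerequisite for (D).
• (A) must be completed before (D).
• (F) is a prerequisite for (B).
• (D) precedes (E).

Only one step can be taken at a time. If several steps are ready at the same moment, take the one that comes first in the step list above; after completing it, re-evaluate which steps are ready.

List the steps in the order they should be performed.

(A) → (G) → (D) → (F) → (B) → (E) → (C)

Nothing is required for (A), (G) and (F). (A) is listed earlier → (A) first.
Now (G) and (F) have their prerequisites met. (G) is listed earlier, so (G) next.
(D) now also ready, so the ready set is {(D), (F)}; (D) is listed earlier → (D).
Now (F) and (E) have their prerequisites met. (F) is listed earlier, so (F) next.
(B) and (E) are both available; (B) is listed earlier → (B).
(E) is the only step now ready → (E).
That leaves (C) as the only ready step → (C).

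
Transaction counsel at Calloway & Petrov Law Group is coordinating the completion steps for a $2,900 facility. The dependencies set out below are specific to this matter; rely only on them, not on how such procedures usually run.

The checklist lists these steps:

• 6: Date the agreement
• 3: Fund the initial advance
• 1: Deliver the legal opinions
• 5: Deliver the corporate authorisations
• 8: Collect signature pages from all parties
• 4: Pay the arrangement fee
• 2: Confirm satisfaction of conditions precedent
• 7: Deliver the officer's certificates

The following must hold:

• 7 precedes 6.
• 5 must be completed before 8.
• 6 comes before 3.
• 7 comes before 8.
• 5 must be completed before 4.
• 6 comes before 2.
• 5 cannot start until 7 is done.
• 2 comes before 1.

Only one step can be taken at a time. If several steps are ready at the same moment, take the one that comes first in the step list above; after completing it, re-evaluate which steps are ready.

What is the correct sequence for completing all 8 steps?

7 is the only step with nothing outstanding, so it goes first.
Now 6 and 5 have their prerequisites met. 6 is listed earlier, so 6 next.
3, 5 and 2 are all available; 3 is listed earlier → 3.
Ready: 5 and 2. 5 is listed earlier → 5.
8 and 4 now also ready, so the ready set is {8, 4, 2}; 8 is listed earlier → 8.
4 and 2 are both available; 4 is listed earlier → 4.
2 is the only step now ready → 2.
That leaves 1 as the only ready step → 1.

7 → 6 → 3 → 5 → 8 → 4 → 2 → 1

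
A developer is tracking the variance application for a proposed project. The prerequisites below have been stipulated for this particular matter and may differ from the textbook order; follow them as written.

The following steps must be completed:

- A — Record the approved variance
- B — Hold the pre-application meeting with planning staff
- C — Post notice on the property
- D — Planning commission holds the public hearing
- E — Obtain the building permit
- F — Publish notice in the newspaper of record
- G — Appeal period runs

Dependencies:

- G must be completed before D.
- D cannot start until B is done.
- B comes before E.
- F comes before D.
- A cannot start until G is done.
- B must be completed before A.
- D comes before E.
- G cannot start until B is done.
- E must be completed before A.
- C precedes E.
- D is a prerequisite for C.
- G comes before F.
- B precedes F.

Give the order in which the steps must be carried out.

B, G, F, D, C, E, A

B has no prerequisites → B first.
G needed B, now all done → G.
Next only F has its prerequisites met → F.
Next only D has its prerequisites met → D.
That leaves C as the only ready step → C.
Next only E has its prerequisites met → E.
A needed B, E and G, now all done → A.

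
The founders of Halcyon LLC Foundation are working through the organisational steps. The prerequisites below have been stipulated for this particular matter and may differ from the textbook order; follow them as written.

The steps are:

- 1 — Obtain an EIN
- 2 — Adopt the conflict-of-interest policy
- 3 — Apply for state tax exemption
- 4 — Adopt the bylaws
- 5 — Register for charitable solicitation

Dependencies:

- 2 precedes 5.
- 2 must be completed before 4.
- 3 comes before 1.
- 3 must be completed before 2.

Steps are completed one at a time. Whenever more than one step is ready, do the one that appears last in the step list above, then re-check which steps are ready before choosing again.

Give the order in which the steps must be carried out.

3 2 5 4 1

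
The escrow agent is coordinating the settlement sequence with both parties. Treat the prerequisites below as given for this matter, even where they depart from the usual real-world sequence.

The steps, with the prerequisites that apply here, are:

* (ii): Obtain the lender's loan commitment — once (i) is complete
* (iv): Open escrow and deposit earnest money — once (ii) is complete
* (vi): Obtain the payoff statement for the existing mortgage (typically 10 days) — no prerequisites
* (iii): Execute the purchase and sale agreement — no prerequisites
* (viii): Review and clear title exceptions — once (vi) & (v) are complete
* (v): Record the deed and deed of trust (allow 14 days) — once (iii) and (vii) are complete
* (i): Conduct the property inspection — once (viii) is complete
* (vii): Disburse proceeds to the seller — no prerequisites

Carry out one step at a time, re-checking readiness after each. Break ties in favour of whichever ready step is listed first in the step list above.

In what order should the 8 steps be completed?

(vi), (iii), (vii), (v), (viii), (i), (ii), (iv)

Nothing is required for (vi), (iii) and (vii). (vi) is listed earlier → (vi) first.
Now (iii) and (vii) have their prerequisites met. (iii) is listed earlier, so (iii) next.
(vii) is the only step now ready → (vii).
That leaves (v) as the only ready step → (v).
(viii) needed (vi) and (v), now all done → (viii).
That leaves (i) as the only ready step → (i).
Next only (ii) has its prerequisites met → (ii).
(iv) needed (ii), now all done → (iv).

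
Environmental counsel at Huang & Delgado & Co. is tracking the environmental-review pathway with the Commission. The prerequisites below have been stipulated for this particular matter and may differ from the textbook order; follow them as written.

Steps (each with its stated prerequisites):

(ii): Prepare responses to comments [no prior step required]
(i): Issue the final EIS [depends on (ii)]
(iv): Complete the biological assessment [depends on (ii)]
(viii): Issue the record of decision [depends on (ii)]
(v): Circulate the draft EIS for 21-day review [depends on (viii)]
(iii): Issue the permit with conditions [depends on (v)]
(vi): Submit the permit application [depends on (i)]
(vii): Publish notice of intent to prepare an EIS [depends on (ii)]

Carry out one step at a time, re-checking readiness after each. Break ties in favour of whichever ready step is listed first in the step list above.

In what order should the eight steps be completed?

(ii), (i), (iv), (viii), (v), (iii), (vi), (vii)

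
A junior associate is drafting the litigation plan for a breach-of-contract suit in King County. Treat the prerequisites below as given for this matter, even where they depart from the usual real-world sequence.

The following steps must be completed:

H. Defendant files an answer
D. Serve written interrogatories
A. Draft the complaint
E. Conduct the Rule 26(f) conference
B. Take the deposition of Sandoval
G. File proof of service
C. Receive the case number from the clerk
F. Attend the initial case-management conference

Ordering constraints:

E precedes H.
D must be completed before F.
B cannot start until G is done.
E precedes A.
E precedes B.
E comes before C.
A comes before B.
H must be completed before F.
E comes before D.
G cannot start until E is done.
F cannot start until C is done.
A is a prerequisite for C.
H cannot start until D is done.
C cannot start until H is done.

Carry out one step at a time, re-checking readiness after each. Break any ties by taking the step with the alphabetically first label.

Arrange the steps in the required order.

E has no prerequisites → E first.
Now A, D and G have their prerequisites met. A has the earlier label, so A next.
Now D and G have their prerequisites met. D has the earlier label, so D next.
G and H are both available; G has the earlier label → G.
B now also ready, so the ready set is {B, H}; B has the earlier label → B.
That leaves H as the only ready step → H.
Next only C has its prerequisites met → C.
F needed C, D and H, now all done → F.

E → A → D → G → B → H → C → F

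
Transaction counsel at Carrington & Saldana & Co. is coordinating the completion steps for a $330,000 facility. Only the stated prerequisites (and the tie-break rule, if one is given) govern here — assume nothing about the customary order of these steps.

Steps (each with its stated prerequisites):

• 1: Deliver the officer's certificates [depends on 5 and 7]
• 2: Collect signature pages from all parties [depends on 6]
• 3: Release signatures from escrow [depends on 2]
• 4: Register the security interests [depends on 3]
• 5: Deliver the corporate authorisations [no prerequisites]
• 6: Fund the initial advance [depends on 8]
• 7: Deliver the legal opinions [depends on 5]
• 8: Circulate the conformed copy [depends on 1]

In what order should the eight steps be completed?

5 7 1 8 6 2 3 4

5 has no prerequisites → 5 first.
7 is the only step now ready → 7.
That leaves 1 as the only ready step → 1.
That leaves 8 as the only ready step → 8.
6 is the only step now ready → 6.
2 is the only step now ready → 2.
3 needed 2, now all done → 3.
That leaves 4 as the only ready step → 4.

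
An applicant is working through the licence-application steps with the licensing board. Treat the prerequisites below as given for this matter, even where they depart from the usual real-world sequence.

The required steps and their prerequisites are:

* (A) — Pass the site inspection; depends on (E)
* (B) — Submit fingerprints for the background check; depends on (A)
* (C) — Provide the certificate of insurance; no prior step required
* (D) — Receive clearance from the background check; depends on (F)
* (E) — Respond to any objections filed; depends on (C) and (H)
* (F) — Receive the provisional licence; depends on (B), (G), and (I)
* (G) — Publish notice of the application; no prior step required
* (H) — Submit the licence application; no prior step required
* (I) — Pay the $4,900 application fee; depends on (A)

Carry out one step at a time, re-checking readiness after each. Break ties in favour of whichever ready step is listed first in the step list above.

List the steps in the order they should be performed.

(C), (G), (H), (E), (A), (B), (I), (F), (D)

(C), (G) and (H) have no prerequisites; (C) is listed earlier, so (C) is first.
Now (G) and (H) have their prerequisites met. (G) is listed earlier, so (G) next.
That leaves (H) as the only ready step → (H).
Next only (E) has its prerequisites met → (E).
(A) is the only step now ready → (A).
Ready: (B) and (I). (B) is listed earlier → (B).
(I) needed (A), now all done → (I).
(F) needed (B), (G) and (I), now all done → (F).
(D) needed (F), now all done → (D).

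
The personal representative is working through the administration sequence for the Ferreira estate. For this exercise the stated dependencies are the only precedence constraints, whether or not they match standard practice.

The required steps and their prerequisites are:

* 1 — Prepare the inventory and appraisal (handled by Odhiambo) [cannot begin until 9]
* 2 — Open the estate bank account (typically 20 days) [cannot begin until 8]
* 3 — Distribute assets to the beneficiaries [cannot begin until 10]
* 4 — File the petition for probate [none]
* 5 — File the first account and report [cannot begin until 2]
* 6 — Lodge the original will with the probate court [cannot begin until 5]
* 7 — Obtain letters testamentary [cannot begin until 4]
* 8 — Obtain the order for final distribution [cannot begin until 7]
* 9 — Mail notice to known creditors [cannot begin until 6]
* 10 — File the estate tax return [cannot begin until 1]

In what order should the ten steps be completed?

4 is the only step with nothing outstanding, so it goes first.
7 needed 4, now all done → 7.
8 is the only step now ready → 8.
Next only 2 has its prerequisites met → 2.
Next only 5 has its prerequisites met → 5.
6 needed 5, now all done → 6.
9 needed 6, now all done → 9.
That leaves 1 as the only ready step → 1.
That leaves 10 as the only ready step → 10.
3 is the only step now ready → 3.

4 → 7 → 8 → 2 → 5 → 6 → 9 → 1 → 10 → 3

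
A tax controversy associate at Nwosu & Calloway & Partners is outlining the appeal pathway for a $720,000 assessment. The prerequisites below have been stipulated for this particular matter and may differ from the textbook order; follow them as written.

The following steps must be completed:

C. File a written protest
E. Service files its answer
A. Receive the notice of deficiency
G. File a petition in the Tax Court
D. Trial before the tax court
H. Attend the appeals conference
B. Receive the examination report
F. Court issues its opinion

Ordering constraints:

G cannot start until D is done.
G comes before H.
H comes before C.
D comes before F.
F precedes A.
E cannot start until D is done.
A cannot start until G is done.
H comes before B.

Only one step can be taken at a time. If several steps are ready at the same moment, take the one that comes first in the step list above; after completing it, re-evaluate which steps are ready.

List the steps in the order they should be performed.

D E G H C B F A

D has no prerequisites → D first.
Now E, G and F have their prerequisites met. E is listed earlier, so E next.
Ready: G and F. G is listed earlier → G.
H and F are both available; H is listed earlier → H.
Ready: C, B and F. C is listed earlier → C.
Now B and F have their prerequisites met. B is listed earlier, so B next.
F needed D, now all done → F.
A needed G and F, now all done → A.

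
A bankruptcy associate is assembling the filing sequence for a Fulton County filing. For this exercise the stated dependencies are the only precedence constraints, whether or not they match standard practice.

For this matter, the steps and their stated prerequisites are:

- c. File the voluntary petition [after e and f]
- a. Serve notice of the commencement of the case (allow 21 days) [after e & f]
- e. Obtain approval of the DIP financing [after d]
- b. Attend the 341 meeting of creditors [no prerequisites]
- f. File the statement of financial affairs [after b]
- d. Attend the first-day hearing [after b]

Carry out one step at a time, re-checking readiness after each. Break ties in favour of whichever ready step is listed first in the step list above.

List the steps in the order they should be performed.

b has no prerequisites → b first.
Now f and d have their prerequisites met. f is listed earlier, so f next.
d is the only step now ready → d.
That leaves e as the only ready step → e.
Now c and a have their prerequisites met. c is listed earlier, so c next.
a needed e and f, now all done → a.

b f d e c a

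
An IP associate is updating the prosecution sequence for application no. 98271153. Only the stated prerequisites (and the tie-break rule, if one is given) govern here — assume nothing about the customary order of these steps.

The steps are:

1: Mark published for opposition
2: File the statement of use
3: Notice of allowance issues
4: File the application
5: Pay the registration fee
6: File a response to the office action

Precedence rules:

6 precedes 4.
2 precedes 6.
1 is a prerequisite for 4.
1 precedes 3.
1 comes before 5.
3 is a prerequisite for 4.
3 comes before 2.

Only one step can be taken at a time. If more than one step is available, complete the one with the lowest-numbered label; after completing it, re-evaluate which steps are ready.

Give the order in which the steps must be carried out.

Only 1 has no prerequisites, so it is first.
Ready: 3 and 5. 3 has the earlier label → 3.
2 and 5 are both available; 2 has the earlier label → 2.
6 now also ready, so the ready set is {5, 6}; 5 has the earlier label → 5.
6 needed 2, now all done → 6.
4 needed 1, 3 and 6, now all done → 4.

1, 3, 2, 5, 6, 4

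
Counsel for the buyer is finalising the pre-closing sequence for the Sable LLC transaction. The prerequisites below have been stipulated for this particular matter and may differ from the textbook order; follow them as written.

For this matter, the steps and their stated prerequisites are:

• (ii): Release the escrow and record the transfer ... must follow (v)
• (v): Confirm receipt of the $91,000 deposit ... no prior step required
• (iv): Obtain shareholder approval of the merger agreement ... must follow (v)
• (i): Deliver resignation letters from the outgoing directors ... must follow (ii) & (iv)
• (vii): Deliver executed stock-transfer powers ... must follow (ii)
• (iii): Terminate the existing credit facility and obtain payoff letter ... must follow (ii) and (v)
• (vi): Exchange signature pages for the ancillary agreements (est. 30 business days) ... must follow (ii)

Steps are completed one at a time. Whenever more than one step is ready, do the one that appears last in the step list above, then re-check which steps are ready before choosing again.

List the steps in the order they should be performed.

(v), (iv), (ii), (vi), (iii), (vii), (i)

(v) is the only step with nothing outstanding, so it goes first.
Now (iv) and (ii) have their prerequisites met. (iv) is listed later, so (iv) next.
(ii) needed (v), now all done → (ii).
Ready: (vi), (iii), (vii) and (i). (vi) is listed later → (vi).
Ready: (iii), (vii) and (i). (iii) is listed later → (iii).
Now (vii) and (i) have their prerequisites met. (vii) is listed later, so (vii) next.
(i) needed (iv) and (ii), now all done → (i).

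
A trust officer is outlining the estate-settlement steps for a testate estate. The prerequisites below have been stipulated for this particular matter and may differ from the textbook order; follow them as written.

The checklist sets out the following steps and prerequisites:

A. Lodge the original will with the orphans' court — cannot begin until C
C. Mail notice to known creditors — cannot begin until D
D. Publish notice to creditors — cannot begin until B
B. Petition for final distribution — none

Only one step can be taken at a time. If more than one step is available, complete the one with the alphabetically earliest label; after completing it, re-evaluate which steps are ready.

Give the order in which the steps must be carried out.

B is the only step with nothing outstanding, so it goes first.
D is the only step now ready → D.
C needed D, now all done → C.
Next only A has its prerequisites met → A.

B D C A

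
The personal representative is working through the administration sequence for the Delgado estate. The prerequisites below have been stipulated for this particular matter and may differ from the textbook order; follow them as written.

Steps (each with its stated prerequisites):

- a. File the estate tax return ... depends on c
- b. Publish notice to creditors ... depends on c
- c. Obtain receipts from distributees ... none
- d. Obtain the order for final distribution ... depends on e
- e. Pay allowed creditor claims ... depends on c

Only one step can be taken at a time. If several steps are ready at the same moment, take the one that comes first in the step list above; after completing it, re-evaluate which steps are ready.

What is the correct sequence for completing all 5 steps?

c a b e d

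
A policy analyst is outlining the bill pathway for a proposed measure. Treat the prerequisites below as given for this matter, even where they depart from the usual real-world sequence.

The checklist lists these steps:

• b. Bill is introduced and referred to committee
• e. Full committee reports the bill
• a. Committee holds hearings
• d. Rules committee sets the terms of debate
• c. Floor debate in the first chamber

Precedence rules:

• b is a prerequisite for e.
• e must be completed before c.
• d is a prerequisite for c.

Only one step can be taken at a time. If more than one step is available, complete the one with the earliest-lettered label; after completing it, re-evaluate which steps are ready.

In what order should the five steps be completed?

Nothing is required for a, b and d. a has the earlier label → a first.
Now b and d have their prerequisites met. b has the earlier label, so b next.
e now also ready, so the ready set is {d, e}; d has the earlier label → d.
e needed b, now all done → e.
c needed d and e, now all done → c.

a, b, d, e, c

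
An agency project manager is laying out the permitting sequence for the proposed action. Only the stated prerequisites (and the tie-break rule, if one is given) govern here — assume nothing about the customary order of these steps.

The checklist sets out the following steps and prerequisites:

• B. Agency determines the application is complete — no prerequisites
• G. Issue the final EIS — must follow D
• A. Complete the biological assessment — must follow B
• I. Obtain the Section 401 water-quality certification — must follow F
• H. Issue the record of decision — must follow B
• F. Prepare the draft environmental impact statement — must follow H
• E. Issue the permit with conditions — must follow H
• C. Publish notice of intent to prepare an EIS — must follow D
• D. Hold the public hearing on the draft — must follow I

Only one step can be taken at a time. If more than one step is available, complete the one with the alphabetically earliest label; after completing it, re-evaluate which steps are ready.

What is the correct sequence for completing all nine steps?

B, A, H, E, F, I, D, C, G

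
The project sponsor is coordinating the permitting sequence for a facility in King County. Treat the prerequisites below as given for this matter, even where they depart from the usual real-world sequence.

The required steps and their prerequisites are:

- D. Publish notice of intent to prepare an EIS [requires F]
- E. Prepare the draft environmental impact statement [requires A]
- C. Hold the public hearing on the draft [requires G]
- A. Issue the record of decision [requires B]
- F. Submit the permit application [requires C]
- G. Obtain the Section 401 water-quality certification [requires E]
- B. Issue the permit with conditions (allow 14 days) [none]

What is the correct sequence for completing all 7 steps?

B → A → E → G → C → F → D

B is the only step with nothing outstanding, so it goes first.
Next only A has its prerequisites met → A.
E needed A, now all done → E.
That leaves G as the only ready step → G.
Next only C has its prerequisites met → C.
F needed C, now all done → F.
D needed F, now all done → D.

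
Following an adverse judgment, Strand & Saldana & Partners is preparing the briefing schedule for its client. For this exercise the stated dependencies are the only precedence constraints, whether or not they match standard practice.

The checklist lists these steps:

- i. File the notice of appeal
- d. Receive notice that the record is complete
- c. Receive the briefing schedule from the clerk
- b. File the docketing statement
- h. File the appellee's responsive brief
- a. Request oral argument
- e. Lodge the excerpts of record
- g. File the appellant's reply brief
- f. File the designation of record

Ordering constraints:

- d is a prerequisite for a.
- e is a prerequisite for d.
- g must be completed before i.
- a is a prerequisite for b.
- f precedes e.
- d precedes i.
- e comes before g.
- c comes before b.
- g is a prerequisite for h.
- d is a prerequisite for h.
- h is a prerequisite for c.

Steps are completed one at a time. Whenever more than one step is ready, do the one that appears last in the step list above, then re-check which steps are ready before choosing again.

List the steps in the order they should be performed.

f → e → g → d → a → h → c → b → i

f is the only step with nothing outstanding, so it goes first.
Next only e has its prerequisites met → e.
g and d are both available; g is listed later → g.
Next only d has its prerequisites met → d.
Now a, h and i have their prerequisites met. a is listed later, so a next.
Now h and i have their prerequisites met. h is listed later, so h next.
c and i are both available; c is listed later → c.
b and i are both available; b is listed later → b.
i needed g and d, now all done → i.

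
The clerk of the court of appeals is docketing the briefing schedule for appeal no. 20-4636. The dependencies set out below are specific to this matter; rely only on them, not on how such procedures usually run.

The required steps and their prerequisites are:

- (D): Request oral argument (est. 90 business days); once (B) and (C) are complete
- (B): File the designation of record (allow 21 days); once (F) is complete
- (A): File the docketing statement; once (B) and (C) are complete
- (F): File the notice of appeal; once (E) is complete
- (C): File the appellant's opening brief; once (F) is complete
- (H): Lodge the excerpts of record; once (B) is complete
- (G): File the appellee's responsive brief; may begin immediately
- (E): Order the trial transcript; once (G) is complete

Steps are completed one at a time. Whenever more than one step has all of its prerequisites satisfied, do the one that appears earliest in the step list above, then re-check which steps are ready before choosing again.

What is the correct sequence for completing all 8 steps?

(G) is the only step with nothing outstanding, so it goes first.
(E) needed (G), now all done → (E).
(F) needed (E), now all done → (F).
(B) and (C) are both available; (B) is listed earlier → (B).
(C) and (H) are both available; (C) is listed earlier → (C).
(D), (A) and (H) are all available; (D) is listed earlier → (D).
Now (A) and (H) have their prerequisites met. (A) is listed earlier, so (A) next.
(H) needed (B), now all done → (H).

(G) (E) (F) (B) (C) (D) (A) (H)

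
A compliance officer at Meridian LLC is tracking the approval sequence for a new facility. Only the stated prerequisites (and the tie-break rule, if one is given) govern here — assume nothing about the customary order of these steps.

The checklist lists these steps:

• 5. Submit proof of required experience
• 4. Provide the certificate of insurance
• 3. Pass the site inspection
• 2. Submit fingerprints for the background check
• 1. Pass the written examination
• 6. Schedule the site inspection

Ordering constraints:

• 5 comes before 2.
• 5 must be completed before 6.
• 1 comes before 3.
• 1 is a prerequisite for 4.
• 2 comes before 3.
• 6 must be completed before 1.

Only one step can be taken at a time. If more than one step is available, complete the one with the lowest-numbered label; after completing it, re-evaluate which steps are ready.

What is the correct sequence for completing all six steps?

5, 2, 6, 1, 3, 4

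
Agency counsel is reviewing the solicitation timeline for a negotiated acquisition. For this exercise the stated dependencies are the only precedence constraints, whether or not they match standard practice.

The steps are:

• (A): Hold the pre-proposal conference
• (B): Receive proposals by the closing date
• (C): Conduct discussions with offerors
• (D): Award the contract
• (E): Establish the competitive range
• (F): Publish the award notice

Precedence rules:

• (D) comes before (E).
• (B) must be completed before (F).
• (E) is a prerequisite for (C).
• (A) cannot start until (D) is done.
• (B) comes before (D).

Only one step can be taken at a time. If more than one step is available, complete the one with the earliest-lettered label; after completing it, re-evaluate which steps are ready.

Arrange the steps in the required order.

(B), (D), (A), (E), (C), (F)

(B) has no prerequisites → (B) first.
Ready: (D) and (F). (D) has the earlier label → (D).
(A), (E) and (F) are all available; (A) has the earlier label → (A).
Now (E) and (F) have their prerequisites met. (E) has the earlier label, so (E) next.
(C) and (F) are both available; (C) has the earlier label → (C).
That leaves (F) as the only ready step → (F).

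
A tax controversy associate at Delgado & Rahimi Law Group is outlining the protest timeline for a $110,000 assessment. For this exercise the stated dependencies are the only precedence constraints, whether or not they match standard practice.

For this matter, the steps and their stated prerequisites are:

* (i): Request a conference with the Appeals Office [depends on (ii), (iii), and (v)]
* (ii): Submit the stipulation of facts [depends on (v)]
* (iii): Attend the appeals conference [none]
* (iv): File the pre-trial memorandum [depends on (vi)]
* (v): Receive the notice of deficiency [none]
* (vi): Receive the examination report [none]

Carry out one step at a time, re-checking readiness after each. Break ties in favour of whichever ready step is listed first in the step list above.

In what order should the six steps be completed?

(iii) (v) (ii) (i) (vi) (iv)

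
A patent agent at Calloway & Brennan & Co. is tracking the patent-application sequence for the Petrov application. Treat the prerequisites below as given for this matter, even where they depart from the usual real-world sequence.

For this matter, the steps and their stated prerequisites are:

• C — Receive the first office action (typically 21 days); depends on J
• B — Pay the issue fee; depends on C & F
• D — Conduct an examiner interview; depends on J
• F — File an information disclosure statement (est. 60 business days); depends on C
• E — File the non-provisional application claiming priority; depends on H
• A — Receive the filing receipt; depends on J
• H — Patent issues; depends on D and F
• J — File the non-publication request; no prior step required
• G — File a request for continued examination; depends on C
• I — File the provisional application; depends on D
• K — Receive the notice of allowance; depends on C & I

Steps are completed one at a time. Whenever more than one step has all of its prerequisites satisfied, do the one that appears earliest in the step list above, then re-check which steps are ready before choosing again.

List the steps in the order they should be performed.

J → C → D → F → B → A → H → E → G → I → K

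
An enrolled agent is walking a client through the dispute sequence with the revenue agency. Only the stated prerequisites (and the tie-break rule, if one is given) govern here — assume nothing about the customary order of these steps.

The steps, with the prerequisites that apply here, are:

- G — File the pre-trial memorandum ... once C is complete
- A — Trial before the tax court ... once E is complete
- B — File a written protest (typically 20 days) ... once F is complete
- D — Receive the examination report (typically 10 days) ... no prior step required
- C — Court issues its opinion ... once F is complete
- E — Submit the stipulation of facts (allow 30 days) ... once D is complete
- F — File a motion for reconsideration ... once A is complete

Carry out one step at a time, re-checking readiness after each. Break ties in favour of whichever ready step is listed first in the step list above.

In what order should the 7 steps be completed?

D, E, A, F, B, C, G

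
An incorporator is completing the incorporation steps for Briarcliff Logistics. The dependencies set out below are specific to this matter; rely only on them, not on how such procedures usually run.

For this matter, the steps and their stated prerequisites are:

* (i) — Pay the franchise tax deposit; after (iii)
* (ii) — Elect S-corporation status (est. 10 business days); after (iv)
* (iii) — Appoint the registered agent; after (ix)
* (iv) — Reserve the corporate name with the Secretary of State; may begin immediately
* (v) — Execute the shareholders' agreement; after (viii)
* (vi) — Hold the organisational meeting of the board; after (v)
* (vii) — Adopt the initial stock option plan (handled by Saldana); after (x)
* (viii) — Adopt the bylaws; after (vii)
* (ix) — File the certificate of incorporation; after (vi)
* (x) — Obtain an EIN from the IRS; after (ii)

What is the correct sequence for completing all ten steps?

(iv) → (ii) → (x) → (vii) → (viii) → (v) → (vi) → (ix) → (iii) → (i)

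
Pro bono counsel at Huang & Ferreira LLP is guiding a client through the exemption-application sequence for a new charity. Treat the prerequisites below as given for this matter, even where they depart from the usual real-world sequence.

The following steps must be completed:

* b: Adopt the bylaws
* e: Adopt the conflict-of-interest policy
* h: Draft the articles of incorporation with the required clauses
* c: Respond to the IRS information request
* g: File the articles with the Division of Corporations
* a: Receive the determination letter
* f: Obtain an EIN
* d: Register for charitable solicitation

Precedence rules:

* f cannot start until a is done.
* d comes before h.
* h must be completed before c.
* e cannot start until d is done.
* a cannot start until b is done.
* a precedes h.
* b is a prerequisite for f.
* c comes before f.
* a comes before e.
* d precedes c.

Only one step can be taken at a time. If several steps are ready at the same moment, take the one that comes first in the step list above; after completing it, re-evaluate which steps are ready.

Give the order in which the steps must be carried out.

b, g and d have no prerequisites; b is listed earlier, so b is first.
a now also ready, so the ready set is {g, a, d}; g is listed earlier → g.
Now a and d have their prerequisites met. a is listed earlier, so a next.
Next only d has its prerequisites met → d.
Now e and h have their prerequisites met. e is listed earlier, so e next.
h is the only step now ready → h.
c needed h and d, now all done → c.
Next only f has its prerequisites met → f.

b, g, a, d, e, h, c, f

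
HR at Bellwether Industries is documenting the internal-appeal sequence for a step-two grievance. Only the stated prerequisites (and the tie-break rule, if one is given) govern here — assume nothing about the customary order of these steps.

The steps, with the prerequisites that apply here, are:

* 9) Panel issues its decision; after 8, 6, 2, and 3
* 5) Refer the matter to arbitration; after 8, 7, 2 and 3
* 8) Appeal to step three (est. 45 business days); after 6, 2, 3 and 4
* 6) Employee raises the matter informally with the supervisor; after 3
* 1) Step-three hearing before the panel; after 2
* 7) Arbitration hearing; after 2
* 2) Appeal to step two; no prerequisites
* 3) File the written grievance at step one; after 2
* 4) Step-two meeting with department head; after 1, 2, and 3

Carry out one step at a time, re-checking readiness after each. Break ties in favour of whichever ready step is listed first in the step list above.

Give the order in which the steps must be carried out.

2 is the only step with nothing outstanding, so it goes first.
Now 1, 7 and 3 have their prerequisites met. 1 is listed earlier, so 1 next.
Ready: 7 and 3. 7 is listed earlier → 7.
That leaves 3 as the only ready step → 3.
Now 6 and 4 have their prerequisites met. 6 is listed earlier, so 6 next.
That leaves 4 as the only ready step → 4.
Next only 8 has its prerequisites met → 8.
9 and 5 are both available; 9 is listed earlier → 9.
5 is the only step now ready → 5.

2, 1, 7, 3, 6, 4, 8, 9, 5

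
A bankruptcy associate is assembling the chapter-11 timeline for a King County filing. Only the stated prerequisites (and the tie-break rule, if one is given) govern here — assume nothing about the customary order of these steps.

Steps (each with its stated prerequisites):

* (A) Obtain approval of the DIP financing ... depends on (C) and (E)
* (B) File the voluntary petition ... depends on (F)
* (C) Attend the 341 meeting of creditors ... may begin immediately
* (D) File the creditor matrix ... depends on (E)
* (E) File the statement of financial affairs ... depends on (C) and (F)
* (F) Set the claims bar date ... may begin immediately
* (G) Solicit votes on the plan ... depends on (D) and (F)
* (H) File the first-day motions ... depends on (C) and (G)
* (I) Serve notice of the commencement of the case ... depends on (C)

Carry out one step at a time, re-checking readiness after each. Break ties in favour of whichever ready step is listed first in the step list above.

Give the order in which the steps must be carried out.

(C), (F), (B), (E), (A), (D), (G), (H), (I)

Nothing is required for (C) and (F). (C) is listed earlier → (C) first.
(F) and (I) are both available; (F) is listed earlier → (F).
(B) and (E) now also ready, so the ready set is {(B), (E), (I)}; (B) is listed earlier → (B).
Now (E) and (I) have their prerequisites met. (E) is listed earlier, so (E) next.
Ready: (A), (D) and (I). (A) is listed earlier → (A).
Now (D) and (I) have their prerequisites met. (D) is listed earlier, so (D) next.
(G) now also ready, so the ready set is {(G), (I)}; (G) is listed earlier → (G).
(H) now also ready, so the ready set is {(H), (I)}; (H) is listed earlier → (H).
(I) needed (C), now all done → (I).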